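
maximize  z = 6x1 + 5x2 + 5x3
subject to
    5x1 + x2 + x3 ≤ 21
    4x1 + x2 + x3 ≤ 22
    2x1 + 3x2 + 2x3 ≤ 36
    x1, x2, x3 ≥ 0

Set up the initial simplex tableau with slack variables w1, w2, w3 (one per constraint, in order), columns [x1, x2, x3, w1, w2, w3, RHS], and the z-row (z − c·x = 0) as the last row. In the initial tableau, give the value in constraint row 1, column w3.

0

Slack w3 belongs to constraint 3; its column is the unit vector e_3, so the entry in row 1 is 0.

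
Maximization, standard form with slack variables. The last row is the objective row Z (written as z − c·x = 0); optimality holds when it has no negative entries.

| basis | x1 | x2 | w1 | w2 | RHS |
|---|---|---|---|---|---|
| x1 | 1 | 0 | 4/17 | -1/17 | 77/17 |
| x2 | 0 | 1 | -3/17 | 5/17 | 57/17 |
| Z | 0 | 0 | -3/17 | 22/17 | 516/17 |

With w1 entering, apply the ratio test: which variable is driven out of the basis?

x1

Column w1 entries and ratios — x1: (77/17)/(4/17) = 77/4; x2: -3/17 ≤ 0, skip.
Smallest ratio is 77/4 in the row of x1, so x1 leaves.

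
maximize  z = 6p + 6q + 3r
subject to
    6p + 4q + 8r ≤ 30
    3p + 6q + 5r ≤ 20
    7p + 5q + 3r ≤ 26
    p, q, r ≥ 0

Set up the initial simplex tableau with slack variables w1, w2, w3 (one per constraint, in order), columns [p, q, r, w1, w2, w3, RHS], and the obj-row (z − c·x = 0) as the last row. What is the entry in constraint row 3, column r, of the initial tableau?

Constraint 3 has coefficient 3 on r.

3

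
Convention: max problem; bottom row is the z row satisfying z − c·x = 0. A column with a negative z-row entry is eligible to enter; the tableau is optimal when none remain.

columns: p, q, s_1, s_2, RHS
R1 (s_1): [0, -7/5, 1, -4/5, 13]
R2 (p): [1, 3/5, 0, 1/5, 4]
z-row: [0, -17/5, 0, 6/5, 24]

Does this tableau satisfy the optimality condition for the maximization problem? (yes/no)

no

The z-row has a negative entry -17/5 in column q, so it is not optimal.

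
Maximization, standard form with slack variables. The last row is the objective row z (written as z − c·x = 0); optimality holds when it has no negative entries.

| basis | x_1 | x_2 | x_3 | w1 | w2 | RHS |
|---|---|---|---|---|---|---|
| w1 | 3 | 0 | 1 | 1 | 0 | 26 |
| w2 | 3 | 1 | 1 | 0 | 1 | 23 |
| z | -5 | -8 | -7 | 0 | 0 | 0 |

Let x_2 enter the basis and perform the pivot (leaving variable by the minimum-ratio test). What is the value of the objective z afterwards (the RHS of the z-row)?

184

Ratio test on column x_2 — row 1: entry 0 ≤ 0; row 2: 23/1 = 23. Minimum is 23 at row 2 (w2 leaves); pivot element 1.
Pivot on row 2; the z-row RHS becomes 0 − (-8)·23 = 184.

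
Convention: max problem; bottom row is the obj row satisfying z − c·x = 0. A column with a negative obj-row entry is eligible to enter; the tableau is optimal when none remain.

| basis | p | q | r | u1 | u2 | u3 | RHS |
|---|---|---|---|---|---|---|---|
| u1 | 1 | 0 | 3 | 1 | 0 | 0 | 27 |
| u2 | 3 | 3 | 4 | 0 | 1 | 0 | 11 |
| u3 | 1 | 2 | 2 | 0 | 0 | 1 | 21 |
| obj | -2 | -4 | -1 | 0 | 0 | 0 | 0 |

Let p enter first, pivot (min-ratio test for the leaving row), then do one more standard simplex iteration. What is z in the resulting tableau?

44/3

Ratio test on column p — row 1: 27/1 = 27; row 2: 11/3 = 11/3; row 3: 21/1 = 21. Minimum is 11/3 at row 2 (u2 leaves); pivot element 3.
Pivot on row 2; the obj-row RHS becomes 0 − (-2)·(11/3) = 22/3.
Next entering variable (most negative obj-row entry -2): q.
Ratio test on column q — row 1: entry -1 ≤ 0; row 2: (11/3)/1 = 11/3; row 3: (52/3)/1 = 52/3. Minimum is 11/3 at row 2 (p leaves); pivot element 1.
After the second pivot the obj-row RHS is 22/3 − (-2)·(11/3) = 44/3.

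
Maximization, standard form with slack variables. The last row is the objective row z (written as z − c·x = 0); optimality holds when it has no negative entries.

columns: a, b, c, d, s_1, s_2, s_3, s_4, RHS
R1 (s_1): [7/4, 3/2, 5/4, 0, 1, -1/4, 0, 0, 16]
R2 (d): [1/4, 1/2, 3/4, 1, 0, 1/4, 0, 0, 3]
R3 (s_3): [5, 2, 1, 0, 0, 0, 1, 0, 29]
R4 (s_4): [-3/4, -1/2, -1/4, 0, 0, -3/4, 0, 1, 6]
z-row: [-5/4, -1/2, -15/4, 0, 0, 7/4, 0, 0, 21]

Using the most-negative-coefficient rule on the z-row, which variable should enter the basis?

c

Negative z-row entries: a: -5/4, b: -1/2, c: -15/4.
The most negative is -15/4 in column c, so c enters.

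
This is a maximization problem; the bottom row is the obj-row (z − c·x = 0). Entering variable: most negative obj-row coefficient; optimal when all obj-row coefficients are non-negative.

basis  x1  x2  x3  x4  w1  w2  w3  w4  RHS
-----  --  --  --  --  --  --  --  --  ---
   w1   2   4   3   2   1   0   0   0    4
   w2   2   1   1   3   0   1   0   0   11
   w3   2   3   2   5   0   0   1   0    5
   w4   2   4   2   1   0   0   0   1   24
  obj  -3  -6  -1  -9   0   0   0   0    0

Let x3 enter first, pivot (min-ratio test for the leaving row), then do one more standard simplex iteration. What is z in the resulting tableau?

73/11

Ratio test on column x3 — row 1: 4/3 = 4/3; row 2: 11/1 = 11; row 3: 5/2 = 5/2; row 4: 24/2 = 12. Minimum is 4/3 at row 1 (w1 leaves); pivot element 3.
Pivot on row 1; the obj-row RHS becomes 0 − (-1)·(4/3) = 4/3.
Next entering variable (most negative obj-row entry -25/3): x4.
Ratio test on column x4 — row 1: (4/3)/(2/3) = 2; row 2: (29/3)/(7/3) = 29/7; row 3: (7/3)/(11/3) = 7/11; row 4: entry -1/3 ≤ 0. Minimum is 7/11 at row 3 (w3 leaves); pivot element 11/3.
After the second pivot the obj-row RHS is 4/3 − (-25/3)·(7/11) = 73/11.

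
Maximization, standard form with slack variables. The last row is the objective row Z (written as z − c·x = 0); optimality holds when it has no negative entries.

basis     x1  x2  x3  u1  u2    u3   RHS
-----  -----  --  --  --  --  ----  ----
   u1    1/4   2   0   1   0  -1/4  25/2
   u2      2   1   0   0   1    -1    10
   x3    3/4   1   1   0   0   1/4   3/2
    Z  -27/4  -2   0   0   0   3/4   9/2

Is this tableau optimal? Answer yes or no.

The Z-row has a negative entry -27/4 in column x1, so it is not optimal.

no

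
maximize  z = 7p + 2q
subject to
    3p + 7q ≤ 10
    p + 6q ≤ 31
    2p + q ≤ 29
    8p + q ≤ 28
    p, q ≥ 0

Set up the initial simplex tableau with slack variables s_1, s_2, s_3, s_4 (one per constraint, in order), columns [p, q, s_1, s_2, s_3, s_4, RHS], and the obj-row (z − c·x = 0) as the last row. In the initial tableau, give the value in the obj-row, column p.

The obj-row carries the negated objective coefficients: the p entry is -7.

-7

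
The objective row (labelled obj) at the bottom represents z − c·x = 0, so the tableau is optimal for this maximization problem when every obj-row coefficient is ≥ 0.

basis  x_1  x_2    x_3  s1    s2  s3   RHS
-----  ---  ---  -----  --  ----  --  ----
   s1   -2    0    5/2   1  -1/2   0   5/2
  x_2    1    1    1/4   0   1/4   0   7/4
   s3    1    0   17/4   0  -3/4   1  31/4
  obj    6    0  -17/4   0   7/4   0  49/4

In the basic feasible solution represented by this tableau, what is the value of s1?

5/2

s1 is basic (row 1); its value is the RHS of that row, 5/2.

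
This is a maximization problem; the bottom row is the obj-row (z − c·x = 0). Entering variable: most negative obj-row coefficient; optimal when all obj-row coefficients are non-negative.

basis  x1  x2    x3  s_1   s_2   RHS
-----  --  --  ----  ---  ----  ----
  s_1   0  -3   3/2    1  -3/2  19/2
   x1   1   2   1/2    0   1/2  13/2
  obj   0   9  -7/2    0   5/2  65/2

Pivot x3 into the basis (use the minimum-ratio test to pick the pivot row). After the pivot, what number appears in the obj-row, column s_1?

7/3

Ratio test on column x3 — row 1: (19/2)/(3/2) = 19/3; row 2: (13/2)/(1/2) = 13. Minimum is 19/3 at row 1 (s_1 leaves); pivot element 3/2.
Divide row 1 by 3/2; eliminate column x3 from the other rows.
obj-row update in column s_1: 0 − (-7/2)·(2/3) = 7/3.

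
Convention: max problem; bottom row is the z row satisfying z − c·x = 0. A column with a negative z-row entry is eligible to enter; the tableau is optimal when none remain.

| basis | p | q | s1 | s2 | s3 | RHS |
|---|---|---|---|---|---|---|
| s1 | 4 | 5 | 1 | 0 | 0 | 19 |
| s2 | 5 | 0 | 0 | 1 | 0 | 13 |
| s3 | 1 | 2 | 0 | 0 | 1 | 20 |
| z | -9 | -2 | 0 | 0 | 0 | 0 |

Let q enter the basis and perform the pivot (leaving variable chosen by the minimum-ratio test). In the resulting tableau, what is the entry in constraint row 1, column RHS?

19/5

Ratio test on column q — row 1: 19/5 = 19/5; row 2: entry 0 ≤ 0; row 3: 20/2 = 10. Minimum is 19/5 at row 1 (s1 leaves); pivot element 5.
Divide row 1 by 5; eliminate column q from the other rows.
In the new row 1, the RHS entry is the old entry divided by the pivot: 19/5 = 19/5.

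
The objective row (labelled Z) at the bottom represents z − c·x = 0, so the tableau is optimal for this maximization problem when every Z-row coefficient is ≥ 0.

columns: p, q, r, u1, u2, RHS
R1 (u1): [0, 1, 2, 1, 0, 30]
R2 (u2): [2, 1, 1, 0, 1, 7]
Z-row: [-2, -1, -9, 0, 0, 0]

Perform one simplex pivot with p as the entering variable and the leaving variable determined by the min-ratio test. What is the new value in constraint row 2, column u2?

1/2

Ratio test on column p — row 1: entry 0 ≤ 0; row 2: 7/2 = 7/2. Minimum is 7/2 at row 2 (u2 leaves); pivot element 2.
Divide row 2 by 2; eliminate column p from the other rows.
In the new row 2, the u2 entry is the old entry divided by the pivot: 1/2 = 1/2.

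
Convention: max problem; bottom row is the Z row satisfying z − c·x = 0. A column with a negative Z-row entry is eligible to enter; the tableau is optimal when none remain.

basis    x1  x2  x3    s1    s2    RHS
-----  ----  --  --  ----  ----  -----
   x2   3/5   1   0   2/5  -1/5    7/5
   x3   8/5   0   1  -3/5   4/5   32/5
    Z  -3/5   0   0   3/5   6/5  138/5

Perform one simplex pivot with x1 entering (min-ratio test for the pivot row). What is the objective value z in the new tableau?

Ratio test on column x1 — row 1: (7/5)/(3/5) = 7/3; row 2: (32/5)/(8/5) = 4. Minimum is 7/3 at row 1 (x2 leaves); pivot element 3/5.
Pivot on row 1; the Z-row RHS becomes 138/5 − (-3/5)·(7/3) = 29.

29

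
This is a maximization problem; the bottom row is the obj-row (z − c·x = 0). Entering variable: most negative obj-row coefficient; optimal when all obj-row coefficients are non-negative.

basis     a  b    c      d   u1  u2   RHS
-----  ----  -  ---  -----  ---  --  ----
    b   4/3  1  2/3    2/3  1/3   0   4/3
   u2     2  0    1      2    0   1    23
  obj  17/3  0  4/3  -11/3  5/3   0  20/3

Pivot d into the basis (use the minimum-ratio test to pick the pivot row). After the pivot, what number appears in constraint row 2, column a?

Ratio test on column d — row 1: (4/3)/(2/3) = 2; row 2: 23/2 = 23/2. Minimum is 2 at row 1 (b leaves); pivot element 2/3.
Divide row 1 by 2/3; eliminate column d from the other rows.
Row 2 update in column a: 2 − 2·2 = -2.

-2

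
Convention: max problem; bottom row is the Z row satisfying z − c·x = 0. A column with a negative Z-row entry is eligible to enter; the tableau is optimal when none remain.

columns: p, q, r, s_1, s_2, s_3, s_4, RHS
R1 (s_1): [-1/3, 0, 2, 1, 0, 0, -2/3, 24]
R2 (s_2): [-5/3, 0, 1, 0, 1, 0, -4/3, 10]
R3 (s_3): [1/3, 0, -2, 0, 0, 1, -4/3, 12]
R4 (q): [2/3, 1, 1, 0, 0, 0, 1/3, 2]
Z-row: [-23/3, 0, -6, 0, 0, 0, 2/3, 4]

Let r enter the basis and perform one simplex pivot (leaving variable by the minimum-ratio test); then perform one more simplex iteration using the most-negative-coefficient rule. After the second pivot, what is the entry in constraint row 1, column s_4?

-1/2

Ratio test on column r — row 1: 24/2 = 12; row 2: 10/1 = 10; row 3: entry -2 ≤ 0; row 4: 2/1 = 2. Minimum is 2 at row 4 (q leaves); pivot element 1.
Divide row 4 by 1; eliminate column r from the other rows.
Second iteration: most negative Z-row entry is -11/3 in column p, so p enters.
Ratio test on column p — row 1: entry -5/3 ≤ 0; row 2: entry -7/3 ≤ 0; row 3: 16/(5/3) = 48/5; row 4: 2/(2/3) = 3. Minimum is 3 at row 4 (r leaves); pivot element 2/3.
Divide row 4 by 2/3; eliminate column p from the other rows.
After both pivots, the entry at constraint row 1, column s_4 is -1/2.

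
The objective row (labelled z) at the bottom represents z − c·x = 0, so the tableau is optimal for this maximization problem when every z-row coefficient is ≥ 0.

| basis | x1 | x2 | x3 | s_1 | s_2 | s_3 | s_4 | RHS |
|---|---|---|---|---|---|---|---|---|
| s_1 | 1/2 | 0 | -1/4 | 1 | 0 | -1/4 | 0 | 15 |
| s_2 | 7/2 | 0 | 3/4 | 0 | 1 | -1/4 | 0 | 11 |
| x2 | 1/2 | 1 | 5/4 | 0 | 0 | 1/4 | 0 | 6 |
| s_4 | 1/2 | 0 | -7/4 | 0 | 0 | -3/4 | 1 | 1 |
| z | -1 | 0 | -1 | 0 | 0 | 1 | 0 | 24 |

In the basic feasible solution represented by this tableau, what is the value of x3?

0

x3 is not in the basis, so in the current basic feasible solution x3 = 0.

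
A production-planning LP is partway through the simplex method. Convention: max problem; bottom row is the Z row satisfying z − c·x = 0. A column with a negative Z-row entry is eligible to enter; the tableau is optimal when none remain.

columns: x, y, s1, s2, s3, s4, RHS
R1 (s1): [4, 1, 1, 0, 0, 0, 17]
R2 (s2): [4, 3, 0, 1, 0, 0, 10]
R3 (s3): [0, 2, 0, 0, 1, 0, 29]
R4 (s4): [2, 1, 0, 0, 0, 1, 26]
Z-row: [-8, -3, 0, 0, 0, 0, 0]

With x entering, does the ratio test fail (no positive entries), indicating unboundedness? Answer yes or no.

no

Column x has positive entries in row(s) 1, 2, 4, so the ratio test bounds it — not unbounded.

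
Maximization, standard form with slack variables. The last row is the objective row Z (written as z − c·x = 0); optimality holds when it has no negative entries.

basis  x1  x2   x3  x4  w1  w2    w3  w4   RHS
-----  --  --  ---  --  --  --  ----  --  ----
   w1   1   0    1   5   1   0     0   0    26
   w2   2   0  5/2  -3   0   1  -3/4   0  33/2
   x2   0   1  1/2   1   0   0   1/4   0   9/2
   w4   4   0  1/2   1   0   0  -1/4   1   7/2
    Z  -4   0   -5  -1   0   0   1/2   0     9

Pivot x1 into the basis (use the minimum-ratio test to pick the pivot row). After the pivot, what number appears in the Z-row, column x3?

-9/2

Ratio test on column x1 — row 1: 26/1 = 26; row 2: (33/2)/2 = 33/4; row 3: entry 0 ≤ 0; row 4: (7/2)/4 = 7/8. Minimum is 7/8 at row 4 (w4 leaves); pivot element 4.
Divide row 4 by 4; eliminate column x1 from the other rows.
Z-row update in column x3: -5 − (-4)·(1/8) = -9/2.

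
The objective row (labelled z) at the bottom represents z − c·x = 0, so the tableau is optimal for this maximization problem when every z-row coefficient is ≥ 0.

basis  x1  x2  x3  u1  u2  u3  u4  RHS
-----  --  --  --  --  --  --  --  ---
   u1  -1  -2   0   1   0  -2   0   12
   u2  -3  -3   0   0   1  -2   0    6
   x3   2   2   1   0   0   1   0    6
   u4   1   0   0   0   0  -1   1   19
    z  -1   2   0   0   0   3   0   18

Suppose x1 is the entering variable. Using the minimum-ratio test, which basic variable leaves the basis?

x3

Column x1 entries and ratios — u1: -1 ≤ 0, skip; u2: -3 ≤ 0, skip; x3: 6/2 = 3; u4: 19/1 = 19.
Smallest ratio is 3 in the row of x3, so x3 leaves.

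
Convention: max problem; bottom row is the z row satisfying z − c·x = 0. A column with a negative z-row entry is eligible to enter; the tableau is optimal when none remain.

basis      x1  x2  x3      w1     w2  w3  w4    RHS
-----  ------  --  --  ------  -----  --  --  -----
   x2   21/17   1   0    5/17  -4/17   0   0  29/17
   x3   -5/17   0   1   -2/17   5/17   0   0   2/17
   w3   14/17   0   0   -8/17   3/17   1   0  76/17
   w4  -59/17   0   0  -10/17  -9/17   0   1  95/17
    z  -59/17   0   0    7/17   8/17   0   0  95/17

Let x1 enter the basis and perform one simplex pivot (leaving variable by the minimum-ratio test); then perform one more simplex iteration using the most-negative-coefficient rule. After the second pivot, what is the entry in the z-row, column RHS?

54/5

Ratio test on column x1 — row 1: (29/17)/(21/17) = 29/21; row 2: entry -5/17 ≤ 0; row 3: (76/17)/(14/17) = 38/7; row 4: entry -59/17 ≤ 0. Minimum is 29/21 at row 1 (x2 leaves); pivot element 21/17.
Divide row 1 by 21/17; eliminate column x1 from the other rows.
Second iteration: most negative z-row entry is -4/21 in column w2, so w2 enters.
Ratio test on column w2 — row 1: entry -4/21 ≤ 0; row 2: (11/21)/(5/21) = 11/5; row 3: (10/3)/(1/3) = 10; row 4: entry -25/21 ≤ 0. Minimum is 11/5 at row 2 (x3 leaves); pivot element 5/21.
Divide row 2 by 5/21; eliminate column w2 from the other rows.
After both pivots, the entry at the z-row, column RHS is 54/5.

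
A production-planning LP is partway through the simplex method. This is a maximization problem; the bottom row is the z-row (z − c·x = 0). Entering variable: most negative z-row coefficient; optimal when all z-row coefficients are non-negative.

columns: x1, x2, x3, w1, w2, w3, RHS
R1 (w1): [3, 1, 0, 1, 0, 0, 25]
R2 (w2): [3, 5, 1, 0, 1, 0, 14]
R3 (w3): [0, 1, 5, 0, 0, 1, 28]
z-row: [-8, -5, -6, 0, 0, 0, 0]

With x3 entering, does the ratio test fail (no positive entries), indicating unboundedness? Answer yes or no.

no

Column x3 has positive entries in row(s) 2, 3, so the ratio test bounds it — not unbounded.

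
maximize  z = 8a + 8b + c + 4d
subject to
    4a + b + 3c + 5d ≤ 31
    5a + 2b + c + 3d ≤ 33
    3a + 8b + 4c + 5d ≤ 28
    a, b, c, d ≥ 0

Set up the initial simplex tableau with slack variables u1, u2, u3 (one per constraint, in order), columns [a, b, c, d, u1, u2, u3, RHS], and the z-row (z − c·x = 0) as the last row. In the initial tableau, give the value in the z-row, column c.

The z-row carries the negated objective coefficients: the c entry is -1.

-1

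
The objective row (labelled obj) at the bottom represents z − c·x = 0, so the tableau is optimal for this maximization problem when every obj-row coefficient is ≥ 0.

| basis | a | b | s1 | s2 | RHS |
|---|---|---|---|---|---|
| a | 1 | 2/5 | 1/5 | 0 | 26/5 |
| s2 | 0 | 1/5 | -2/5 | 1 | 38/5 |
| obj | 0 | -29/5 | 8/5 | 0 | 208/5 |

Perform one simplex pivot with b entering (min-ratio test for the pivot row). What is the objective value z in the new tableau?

117

Ratio test on column b — row 1: (26/5)/(2/5) = 13; row 2: (38/5)/(1/5) = 38. Minimum is 13 at row 1 (a leaves); pivot element 2/5.
Pivot on row 1; the obj-row RHS becomes 208/5 − (-29/5)·13 = 117.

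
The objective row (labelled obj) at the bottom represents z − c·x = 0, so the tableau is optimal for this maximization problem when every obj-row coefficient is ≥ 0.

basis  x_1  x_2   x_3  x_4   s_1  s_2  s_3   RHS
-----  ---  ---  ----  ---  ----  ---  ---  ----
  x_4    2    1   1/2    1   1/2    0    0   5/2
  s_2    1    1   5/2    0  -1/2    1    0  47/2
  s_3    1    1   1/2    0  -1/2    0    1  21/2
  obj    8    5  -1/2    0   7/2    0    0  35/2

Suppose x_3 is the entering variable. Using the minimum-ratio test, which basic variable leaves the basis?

x_4

Column x_3 entries and ratios — x_4: (5/2)/(1/2) = 5; s_2: (47/2)/(5/2) = 47/5; s_3: (21/2)/(1/2) = 21.
Smallest ratio is 5 in the row of x_4, so x_4 leaves.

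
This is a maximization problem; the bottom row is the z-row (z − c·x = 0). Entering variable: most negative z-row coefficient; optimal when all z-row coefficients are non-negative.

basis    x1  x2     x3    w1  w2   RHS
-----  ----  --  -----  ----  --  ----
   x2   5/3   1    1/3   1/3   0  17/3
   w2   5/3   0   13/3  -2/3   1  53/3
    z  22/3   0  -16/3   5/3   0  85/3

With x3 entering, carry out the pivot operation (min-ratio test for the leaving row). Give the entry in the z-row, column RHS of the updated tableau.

651/13

Ratio test on column x3 — row 1: (17/3)/(1/3) = 17; row 2: (53/3)/(13/3) = 53/13. Minimum is 53/13 at row 2 (w2 leaves); pivot element 13/3.
Divide row 2 by 13/3; eliminate column x3 from the other rows.
z-row update in column RHS: 85/3 − (-16/3)·(53/13) = 651/13.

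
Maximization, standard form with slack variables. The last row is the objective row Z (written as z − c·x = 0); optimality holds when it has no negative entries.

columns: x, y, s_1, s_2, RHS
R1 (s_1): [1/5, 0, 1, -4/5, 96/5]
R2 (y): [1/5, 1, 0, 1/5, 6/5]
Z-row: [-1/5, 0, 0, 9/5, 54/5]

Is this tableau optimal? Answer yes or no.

no

The Z-row has a negative entry -1/5 in column x, so it is not optimal.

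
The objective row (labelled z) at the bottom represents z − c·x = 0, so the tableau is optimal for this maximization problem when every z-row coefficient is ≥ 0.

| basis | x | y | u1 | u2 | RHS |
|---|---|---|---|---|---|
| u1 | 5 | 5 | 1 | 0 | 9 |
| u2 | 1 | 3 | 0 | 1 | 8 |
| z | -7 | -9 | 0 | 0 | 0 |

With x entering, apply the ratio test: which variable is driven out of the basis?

u1

Column x entries and ratios — u1: 9/5 = 9/5; u2: 8/1 = 8.
Smallest ratio is 9/5 in the row of u1, so u1 leaves.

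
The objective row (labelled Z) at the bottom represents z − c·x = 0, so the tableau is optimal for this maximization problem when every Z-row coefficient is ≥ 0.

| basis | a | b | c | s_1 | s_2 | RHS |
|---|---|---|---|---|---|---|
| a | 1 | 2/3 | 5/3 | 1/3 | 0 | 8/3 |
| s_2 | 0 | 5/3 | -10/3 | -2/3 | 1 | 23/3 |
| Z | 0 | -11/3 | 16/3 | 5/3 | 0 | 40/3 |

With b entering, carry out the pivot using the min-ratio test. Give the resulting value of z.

28

Ratio test on column b — row 1: (8/3)/(2/3) = 4; row 2: (23/3)/(5/3) = 23/5. Minimum is 4 at row 1 (a leaves); pivot element 2/3.
Pivot on row 1; the Z-row RHS becomes 40/3 − (-11/3)·4 = 28.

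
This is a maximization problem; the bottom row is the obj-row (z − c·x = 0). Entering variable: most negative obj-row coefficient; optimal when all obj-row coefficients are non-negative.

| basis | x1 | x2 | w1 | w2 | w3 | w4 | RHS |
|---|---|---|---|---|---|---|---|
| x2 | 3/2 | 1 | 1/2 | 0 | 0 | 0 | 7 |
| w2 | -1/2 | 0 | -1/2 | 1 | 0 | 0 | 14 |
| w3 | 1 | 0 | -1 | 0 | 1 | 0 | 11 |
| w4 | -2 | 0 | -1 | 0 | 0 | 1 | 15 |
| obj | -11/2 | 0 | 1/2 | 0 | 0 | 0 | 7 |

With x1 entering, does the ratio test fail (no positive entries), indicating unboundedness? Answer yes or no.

no

Column x1 has positive entries in row(s) 1, 3, so the ratio test bounds it — not unbounded.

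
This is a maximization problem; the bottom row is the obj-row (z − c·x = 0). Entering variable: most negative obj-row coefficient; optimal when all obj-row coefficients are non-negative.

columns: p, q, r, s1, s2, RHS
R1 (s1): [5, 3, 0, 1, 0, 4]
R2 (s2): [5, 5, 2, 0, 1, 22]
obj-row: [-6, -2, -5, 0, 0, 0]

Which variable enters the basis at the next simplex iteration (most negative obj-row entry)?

p

Negative obj-row entries: p: -6, q: -2, r: -5.
The most negative is -6 in column p, so p enters.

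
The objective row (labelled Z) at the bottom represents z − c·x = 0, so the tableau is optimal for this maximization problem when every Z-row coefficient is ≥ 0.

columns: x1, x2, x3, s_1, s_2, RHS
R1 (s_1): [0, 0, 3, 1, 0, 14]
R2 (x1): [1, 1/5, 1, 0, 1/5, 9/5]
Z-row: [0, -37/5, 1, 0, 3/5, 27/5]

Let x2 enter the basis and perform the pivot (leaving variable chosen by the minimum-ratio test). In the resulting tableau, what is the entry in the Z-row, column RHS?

72

Ratio test on column x2 — row 1: entry 0 ≤ 0; row 2: (9/5)/(1/5) = 9. Minimum is 9 at row 2 (x1 leaves); pivot element 1/5.
Divide row 2 by 1/5; eliminate column x2 from the other rows.
Z-row update in column RHS: 27/5 − (-37/5)·9 = 72.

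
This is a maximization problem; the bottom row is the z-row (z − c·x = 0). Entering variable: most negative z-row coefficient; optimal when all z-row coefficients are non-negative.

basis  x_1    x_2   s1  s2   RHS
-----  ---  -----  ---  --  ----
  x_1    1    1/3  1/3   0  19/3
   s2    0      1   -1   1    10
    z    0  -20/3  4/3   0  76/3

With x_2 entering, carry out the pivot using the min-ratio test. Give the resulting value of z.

Ratio test on column x_2 — row 1: (19/3)/(1/3) = 19; row 2: 10/1 = 10. Minimum is 10 at row 2 (s2 leaves); pivot element 1.
Pivot on row 2; the z-row RHS becomes 76/3 − (-20/3)·10 = 92.

92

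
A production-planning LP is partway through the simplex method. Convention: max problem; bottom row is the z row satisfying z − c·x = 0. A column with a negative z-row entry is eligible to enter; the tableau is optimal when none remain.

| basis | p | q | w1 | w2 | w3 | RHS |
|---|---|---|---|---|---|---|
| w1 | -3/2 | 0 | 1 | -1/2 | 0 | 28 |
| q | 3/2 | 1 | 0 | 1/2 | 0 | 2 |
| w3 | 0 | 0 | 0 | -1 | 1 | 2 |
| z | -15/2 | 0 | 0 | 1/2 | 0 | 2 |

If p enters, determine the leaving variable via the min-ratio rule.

q

Column p entries and ratios — w1: -3/2 ≤ 0, skip; q: 2/(3/2) = 4/3; w3: 0 ≤ 0, skip.
Smallest ratio is 4/3 in the row of q, so q leaves.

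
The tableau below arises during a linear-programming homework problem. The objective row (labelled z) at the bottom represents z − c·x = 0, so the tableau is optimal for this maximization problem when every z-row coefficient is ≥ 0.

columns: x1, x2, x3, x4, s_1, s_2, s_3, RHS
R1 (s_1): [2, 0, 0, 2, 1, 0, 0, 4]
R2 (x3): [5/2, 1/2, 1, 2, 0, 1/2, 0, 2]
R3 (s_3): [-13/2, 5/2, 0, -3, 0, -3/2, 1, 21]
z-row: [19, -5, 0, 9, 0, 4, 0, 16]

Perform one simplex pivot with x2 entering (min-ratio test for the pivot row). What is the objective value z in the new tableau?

36

Ratio test on column x2 — row 1: entry 0 ≤ 0; row 2: 2/(1/2) = 4; row 3: 21/(5/2) = 42/5. Minimum is 4 at row 2 (x3 leaves); pivot element 1/2.
Pivot on row 2; the z-row RHS becomes 16 − (-5)·4 = 36.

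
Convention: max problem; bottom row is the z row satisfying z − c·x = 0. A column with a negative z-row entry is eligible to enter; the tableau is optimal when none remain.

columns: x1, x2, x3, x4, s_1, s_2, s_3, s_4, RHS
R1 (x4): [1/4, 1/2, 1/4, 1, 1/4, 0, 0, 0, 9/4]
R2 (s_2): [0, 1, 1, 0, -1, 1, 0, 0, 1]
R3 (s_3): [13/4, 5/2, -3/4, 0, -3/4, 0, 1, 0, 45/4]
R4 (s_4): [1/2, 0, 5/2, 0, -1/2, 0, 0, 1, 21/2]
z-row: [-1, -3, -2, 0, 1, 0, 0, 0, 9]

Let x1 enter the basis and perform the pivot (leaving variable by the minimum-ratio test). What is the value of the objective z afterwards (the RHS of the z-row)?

162/13

Ratio test on column x1 — row 1: (9/4)/(1/4) = 9; row 2: entry 0 ≤ 0; row 3: (45/4)/(13/4) = 45/13; row 4: (21/2)/(1/2) = 21. Minimum is 45/13 at row 3 (s_3 leaves); pivot element 13/4.
Pivot on row 3; the z-row RHS becomes 9 − (-1)·(45/13) = 162/13.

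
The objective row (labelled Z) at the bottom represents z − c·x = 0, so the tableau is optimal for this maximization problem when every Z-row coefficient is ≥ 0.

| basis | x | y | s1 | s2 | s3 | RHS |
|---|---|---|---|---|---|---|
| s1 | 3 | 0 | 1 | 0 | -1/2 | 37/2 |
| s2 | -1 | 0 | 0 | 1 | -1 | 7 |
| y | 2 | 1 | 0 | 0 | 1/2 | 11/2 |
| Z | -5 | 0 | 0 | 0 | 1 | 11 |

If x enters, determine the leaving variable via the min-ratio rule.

Column x entries and ratios — s1: (37/2)/3 = 37/6; s2: -1 ≤ 0, skip; y: (11/2)/2 = 11/4.
Smallest ratio is 11/4 in the row of y, so y leaves.

y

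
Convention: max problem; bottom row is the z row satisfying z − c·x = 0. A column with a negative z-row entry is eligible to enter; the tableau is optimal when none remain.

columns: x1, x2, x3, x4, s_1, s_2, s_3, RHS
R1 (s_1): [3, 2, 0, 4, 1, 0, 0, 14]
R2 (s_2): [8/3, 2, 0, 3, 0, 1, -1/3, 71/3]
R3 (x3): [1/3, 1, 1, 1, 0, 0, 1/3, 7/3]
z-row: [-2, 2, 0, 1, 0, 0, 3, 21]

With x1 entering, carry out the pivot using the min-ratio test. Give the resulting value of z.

Ratio test on column x1 — row 1: 14/3 = 14/3; row 2: (71/3)/(8/3) = 71/8; row 3: (7/3)/(1/3) = 7. Minimum is 14/3 at row 1 (s_1 leaves); pivot element 3.
Pivot on row 1; the z-row RHS becomes 21 − (-2)·(14/3) = 91/3.

91/3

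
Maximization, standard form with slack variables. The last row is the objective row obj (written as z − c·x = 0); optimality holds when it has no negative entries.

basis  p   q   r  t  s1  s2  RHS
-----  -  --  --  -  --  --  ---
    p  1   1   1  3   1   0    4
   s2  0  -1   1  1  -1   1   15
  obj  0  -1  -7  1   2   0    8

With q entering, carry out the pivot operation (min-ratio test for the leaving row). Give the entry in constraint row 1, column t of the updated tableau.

Ratio test on column q — row 1: 4/1 = 4; row 2: entry -1 ≤ 0. Minimum is 4 at row 1 (p leaves); pivot element 1.
Divide row 1 by 1; eliminate column q from the other rows.
In the new row 1, the t entry is the old entry divided by the pivot: 3/1 = 3.

3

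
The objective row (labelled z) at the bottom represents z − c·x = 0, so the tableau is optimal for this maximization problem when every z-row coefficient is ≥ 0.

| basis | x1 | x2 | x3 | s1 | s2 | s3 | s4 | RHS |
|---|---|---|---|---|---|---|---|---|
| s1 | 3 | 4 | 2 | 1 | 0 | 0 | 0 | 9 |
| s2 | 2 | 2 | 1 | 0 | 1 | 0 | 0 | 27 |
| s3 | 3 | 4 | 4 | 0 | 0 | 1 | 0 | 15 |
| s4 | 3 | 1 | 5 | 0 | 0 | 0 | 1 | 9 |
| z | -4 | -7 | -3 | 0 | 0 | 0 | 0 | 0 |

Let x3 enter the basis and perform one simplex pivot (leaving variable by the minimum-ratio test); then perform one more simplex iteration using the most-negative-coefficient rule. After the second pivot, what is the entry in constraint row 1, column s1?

Ratio test on column x3 — row 1: 9/2 = 9/2; row 2: 27/1 = 27; row 3: 15/4 = 15/4; row 4: 9/5 = 9/5. Minimum is 9/5 at row 4 (s4 leaves); pivot element 5.
Divide row 4 by 5; eliminate column x3 from the other rows.
Second iteration: most negative z-row entry is -32/5 in column x2, so x2 enters.
Ratio test on column x2 — row 1: (27/5)/(18/5) = 3/2; row 2: (126/5)/(9/5) = 14; row 3: (39/5)/(16/5) = 39/16; row 4: (9/5)/(1/5) = 9. Minimum is 3/2 at row 1 (s1 leaves); pivot element 18/5.
Divide row 1 by 18/5; eliminate column x2 from the other rows.
After both pivots, the entry at constraint row 1, column s1 is 5/18.

5/18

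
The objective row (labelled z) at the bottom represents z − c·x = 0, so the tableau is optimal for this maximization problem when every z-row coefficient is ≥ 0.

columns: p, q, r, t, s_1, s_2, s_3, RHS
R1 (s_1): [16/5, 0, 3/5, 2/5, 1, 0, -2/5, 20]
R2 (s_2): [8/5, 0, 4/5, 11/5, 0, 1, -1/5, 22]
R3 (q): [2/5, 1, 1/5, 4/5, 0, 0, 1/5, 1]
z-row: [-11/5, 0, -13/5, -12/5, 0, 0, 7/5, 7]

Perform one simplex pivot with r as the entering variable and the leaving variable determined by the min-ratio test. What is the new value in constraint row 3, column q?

5

Ratio test on column r — row 1: 20/(3/5) = 100/3; row 2: 22/(4/5) = 55/2; row 3: 1/(1/5) = 5. Minimum is 5 at row 3 (q leaves); pivot element 1/5.
Divide row 3 by 1/5; eliminate column r from the other rows.
In the new row 3, the q entry is the old entry divided by the pivot: 1/(1/5) = 5.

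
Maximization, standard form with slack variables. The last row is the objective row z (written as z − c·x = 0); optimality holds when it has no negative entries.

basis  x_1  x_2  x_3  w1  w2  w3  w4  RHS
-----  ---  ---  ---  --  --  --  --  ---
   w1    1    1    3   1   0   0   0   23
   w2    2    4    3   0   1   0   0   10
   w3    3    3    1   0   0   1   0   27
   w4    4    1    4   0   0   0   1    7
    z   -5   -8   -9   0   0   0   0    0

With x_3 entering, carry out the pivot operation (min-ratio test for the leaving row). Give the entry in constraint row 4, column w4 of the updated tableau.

Ratio test on column x_3 — row 1: 23/3 = 23/3; row 2: 10/3 = 10/3; row 3: 27/1 = 27; row 4: 7/4 = 7/4. Minimum is 7/4 at row 4 (w4 leaves); pivot element 4.
Divide row 4 by 4; eliminate column x_3 from the other rows.
In the new row 4, the w4 entry is the old entry divided by the pivot: 1/4 = 1/4.

1/4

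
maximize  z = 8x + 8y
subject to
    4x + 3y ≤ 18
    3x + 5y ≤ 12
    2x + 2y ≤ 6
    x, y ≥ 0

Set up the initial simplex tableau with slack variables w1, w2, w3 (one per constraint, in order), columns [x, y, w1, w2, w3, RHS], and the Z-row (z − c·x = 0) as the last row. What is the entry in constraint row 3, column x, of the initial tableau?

Constraint 3 has coefficient 2 on x.

2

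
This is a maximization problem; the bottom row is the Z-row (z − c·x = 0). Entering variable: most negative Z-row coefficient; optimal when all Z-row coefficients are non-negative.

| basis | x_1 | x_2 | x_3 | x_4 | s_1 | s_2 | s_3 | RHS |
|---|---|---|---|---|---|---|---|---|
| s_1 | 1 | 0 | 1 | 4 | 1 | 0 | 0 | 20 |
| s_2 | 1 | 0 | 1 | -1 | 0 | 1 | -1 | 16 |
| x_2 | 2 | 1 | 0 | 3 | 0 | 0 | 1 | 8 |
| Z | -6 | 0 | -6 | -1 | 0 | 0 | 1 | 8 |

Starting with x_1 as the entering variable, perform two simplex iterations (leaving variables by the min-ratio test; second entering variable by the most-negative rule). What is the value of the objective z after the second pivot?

104

Ratio test on column x_1 — row 1: 20/1 = 20; row 2: 16/1 = 16; row 3: 8/2 = 4. Minimum is 4 at row 3 (x_2 leaves); pivot element 2.
Pivot on row 3; the Z-row RHS becomes 8 − (-6)·4 = 32.
Next entering variable (most negative Z-row entry -6): x_3.
Ratio test on column x_3 — row 1: 16/1 = 16; row 2: 12/1 = 12; row 3: entry 0 ≤ 0. Minimum is 12 at row 2 (s_2 leaves); pivot element 1.
After the second pivot the Z-row RHS is 32 − (-6)·12 = 104.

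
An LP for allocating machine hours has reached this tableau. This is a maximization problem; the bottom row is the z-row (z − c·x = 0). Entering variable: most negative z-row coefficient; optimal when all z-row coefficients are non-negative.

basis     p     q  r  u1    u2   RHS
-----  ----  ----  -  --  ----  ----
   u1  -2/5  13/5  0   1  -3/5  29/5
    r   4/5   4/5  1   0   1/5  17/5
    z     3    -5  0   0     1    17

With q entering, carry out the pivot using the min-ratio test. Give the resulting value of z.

Ratio test on column q — row 1: (29/5)/(13/5) = 29/13; row 2: (17/5)/(4/5) = 17/4. Minimum is 29/13 at row 1 (u1 leaves); pivot element 13/5.
Pivot on row 1; the z-row RHS becomes 17 − (-5)·(29/13) = 366/13.

366/13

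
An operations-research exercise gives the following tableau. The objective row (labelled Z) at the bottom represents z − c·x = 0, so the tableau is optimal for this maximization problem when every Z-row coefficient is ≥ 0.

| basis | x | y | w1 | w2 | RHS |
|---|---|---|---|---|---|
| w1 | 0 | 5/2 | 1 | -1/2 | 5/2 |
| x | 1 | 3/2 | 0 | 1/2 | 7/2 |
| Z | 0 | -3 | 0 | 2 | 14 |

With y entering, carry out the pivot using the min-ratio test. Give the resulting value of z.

17

Ratio test on column y — row 1: (5/2)/(5/2) = 1; row 2: (7/2)/(3/2) = 7/3. Minimum is 1 at row 1 (w1 leaves); pivot element 5/2.
Pivot on row 1; the Z-row RHS becomes 14 − (-3)·1 = 17.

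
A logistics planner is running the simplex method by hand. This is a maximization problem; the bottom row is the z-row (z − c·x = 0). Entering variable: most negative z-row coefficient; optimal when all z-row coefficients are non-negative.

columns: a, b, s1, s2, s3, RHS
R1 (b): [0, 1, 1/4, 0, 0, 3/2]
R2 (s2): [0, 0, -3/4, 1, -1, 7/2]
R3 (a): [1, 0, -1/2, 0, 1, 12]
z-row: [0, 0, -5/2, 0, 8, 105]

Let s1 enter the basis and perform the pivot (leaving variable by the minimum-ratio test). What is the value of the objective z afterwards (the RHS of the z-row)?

120

Ratio test on column s1 — row 1: (3/2)/(1/4) = 6; row 2: entry -3/4 ≤ 0; row 3: entry -1/2 ≤ 0. Minimum is 6 at row 1 (b leaves); pivot element 1/4.
Pivot on row 1; the z-row RHS becomes 105 − (-5/2)·6 = 120.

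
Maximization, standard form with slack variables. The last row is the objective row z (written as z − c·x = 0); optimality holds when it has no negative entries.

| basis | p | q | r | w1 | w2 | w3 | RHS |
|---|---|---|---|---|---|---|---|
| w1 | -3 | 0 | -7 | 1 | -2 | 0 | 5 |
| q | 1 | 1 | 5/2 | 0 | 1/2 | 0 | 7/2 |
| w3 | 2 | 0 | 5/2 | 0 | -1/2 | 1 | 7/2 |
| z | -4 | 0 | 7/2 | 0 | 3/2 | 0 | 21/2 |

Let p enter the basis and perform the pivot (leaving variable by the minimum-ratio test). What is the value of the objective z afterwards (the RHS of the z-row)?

35/2

Ratio test on column p — row 1: entry -3 ≤ 0; row 2: (7/2)/1 = 7/2; row 3: (7/2)/2 = 7/4. Minimum is 7/4 at row 3 (w3 leaves); pivot element 2.
Pivot on row 3; the z-row RHS becomes 21/2 − (-4)·(7/4) = 35/2.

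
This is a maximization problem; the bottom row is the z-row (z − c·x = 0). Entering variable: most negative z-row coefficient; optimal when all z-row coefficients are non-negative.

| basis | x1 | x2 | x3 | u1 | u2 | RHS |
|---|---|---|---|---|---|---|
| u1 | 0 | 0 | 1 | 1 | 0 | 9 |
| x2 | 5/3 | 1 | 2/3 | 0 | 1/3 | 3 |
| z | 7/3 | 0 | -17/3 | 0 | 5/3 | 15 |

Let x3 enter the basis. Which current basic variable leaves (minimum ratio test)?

x2

Column x3 entries and ratios — u1: 9/1 = 9; x2: 3/(2/3) = 9/2.
Smallest ratio is 9/2 in the row of x2, so x2 leaves.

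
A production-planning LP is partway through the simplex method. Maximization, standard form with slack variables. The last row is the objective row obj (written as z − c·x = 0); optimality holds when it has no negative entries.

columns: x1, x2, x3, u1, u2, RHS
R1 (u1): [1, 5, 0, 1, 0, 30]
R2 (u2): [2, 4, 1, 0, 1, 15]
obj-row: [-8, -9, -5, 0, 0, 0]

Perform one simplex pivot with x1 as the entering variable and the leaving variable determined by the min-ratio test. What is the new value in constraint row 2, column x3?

1/2

Ratio test on column x1 — row 1: 30/1 = 30; row 2: 15/2 = 15/2. Minimum is 15/2 at row 2 (u2 leaves); pivot element 2.
Divide row 2 by 2; eliminate column x1 from the other rows.
In the new row 2, the x3 entry is the old entry divided by the pivot: 1/2 = 1/2.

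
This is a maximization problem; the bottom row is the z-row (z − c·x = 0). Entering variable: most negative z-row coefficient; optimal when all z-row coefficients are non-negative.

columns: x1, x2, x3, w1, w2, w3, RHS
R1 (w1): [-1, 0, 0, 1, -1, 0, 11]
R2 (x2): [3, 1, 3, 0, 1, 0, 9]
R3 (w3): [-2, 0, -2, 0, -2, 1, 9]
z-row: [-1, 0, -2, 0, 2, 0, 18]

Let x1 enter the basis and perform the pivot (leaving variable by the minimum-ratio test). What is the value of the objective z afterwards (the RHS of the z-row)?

Ratio test on column x1 — row 1: entry -1 ≤ 0; row 2: 9/3 = 3; row 3: entry -2 ≤ 0. Minimum is 3 at row 2 (x2 leaves); pivot element 3.
Pivot on row 2; the z-row RHS becomes 18 − (-1)·3 = 21.

21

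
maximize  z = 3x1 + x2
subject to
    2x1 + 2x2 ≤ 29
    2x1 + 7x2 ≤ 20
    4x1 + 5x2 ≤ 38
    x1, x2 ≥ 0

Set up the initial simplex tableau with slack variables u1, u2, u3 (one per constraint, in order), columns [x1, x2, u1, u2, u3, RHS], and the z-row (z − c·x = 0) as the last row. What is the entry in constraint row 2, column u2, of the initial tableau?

1

Slack u2 belongs to constraint 2; its column is the unit vector e_2, so the entry in row 2 is 1.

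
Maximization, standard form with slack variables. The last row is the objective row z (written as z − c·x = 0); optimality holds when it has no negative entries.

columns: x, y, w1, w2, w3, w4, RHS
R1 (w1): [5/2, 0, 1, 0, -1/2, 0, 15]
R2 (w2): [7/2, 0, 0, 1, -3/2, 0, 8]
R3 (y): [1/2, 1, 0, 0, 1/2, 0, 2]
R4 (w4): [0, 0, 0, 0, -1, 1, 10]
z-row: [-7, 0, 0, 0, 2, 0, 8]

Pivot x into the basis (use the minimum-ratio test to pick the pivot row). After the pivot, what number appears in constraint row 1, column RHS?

65/7

Ratio test on column x — row 1: 15/(5/2) = 6; row 2: 8/(7/2) = 16/7; row 3: 2/(1/2) = 4; row 4: entry 0 ≤ 0. Minimum is 16/7 at row 2 (w2 leaves); pivot element 7/2.
Divide row 2 by 7/2; eliminate column x from the other rows.
Row 1 update in column RHS: 15 − (5/2)·(16/7) = 65/7.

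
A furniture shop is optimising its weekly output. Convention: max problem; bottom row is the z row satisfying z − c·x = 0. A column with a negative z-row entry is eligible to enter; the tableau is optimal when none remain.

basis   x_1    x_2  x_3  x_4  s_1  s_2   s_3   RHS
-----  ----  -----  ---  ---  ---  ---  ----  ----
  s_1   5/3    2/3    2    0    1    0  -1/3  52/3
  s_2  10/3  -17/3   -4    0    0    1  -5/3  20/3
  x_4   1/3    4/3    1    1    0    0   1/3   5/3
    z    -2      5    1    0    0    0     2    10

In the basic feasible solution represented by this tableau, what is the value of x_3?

x_3 is not in the basis, so in the current basic feasible solution x_3 = 0.

0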